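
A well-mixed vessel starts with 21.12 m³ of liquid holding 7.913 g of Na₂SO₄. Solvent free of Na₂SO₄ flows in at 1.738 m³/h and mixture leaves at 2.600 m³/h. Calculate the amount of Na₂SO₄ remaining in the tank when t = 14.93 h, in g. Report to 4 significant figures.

Total volume: dV/dt = Q_in − Q_out = -0.862000 m³/h, so V(t) = 21.12 − 0.862000 t and V(14.93) = 8.25034 m³.
Species balance (pure solvent in): dm/dt = −Q_out · m/V(t).
Separate: dm/m = −Q_out dt/V(t) ⇒ ln(m/m₀) = −(Q_out/(Q_in−Q_out)) ln(V/V₀).
m = m₀ (V₀/V)^(Q_out/(Q_in−Q_out)) = 7.913 × (21.12/8.25034)^(-3.01624) = 0.464563 g.

0.4646 g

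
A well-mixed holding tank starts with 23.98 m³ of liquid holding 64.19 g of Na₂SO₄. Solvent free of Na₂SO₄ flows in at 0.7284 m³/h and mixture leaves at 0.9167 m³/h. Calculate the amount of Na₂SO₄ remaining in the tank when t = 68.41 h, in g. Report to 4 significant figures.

Let m(t) be the amount of Na₂SO₄. Volume: V(t) = V₀ + (Q_in − Q_out) t = 23.98 − 0.188300 t; V(68.41) = 11.0984 m³.
Solute balance: dm/dt = 0 − Q_out C = −Q_out m/V(t).
dm/m = −Q_out dt/(V₀ − 0.188300 t); integrating gives ln(m/m₀) = −(Q_out/(Q_in−Q_out)) ln(V/V₀).
m = m₀ (V₀/V)^(Q_out/(Q_in−Q_out)) = 64.19 × (23.98/11.0984)^(-4.86830) = 1.50865 g.

1.509 g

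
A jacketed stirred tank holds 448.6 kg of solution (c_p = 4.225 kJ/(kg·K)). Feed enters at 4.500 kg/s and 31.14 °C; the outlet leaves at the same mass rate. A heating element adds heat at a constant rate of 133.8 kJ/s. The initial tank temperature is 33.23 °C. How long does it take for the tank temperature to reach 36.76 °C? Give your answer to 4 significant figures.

M c_p dT/dt = ṁ c_p (T_in − T) + Q̇.
τ = M/ṁ = 99.6889 s; T_ss = T_in + Q̇/(ṁ c_p) = 38.1775 °C.
T(t) = T_ss + (T₀ − T_ss) e^(−t/τ). Set T = 36.76:
e^(−t/τ) = (36.76 − 38.1775)/(33.23 − 38.1775) = 0.286505
t = −99.6889 · ln(0.286505) = 124.611 s.

124.6 s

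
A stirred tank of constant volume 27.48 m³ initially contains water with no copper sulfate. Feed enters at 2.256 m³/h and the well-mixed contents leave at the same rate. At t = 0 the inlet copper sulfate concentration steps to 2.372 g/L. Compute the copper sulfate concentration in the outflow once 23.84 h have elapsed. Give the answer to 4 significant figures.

Transient balance on the dissolved component: V dC/dt = Q(C_in − C).
Time constant τ = V/Q = 27.48/2.256 = 12.1809 h.
C approaches C_in exponentially: C(t) = C_in + (C₀ − C_in) e^(−t/τ).
C(23.84) = 2.372 + (0 − 2.372)·e^(−23.84/12.1809) = 2.372 + (-2.37200)·0.141258 = 2.03694 g/L.

2.037 g/L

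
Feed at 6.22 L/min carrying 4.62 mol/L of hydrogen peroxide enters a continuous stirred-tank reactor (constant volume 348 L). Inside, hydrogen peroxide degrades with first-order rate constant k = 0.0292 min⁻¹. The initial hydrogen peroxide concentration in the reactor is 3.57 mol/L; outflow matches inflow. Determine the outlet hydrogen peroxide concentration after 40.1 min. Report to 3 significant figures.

2.03 mol/L

Accumulation = in − out − consumed: V dC/dt = Q C_in − Q C − k V C.
This is linear with rate a = Q/V + k = 0.047074 min⁻¹.
C_ss = Q C_in/(Q + kV) = 1.7542 mol/L; C(t) = C_ss + (C₀ − C_ss) e^(−a t).
C(40.1) = 1.7542 + (1.8158)·e^(−0.047074·40.1) = 1.7542 + (1.8158)·0.15143 = 2.0292 mol/L.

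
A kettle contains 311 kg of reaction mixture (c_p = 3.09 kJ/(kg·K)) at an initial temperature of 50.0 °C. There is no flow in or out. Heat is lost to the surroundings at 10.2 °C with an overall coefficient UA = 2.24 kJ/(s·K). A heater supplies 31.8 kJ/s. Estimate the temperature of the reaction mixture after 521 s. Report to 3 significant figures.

First-law balance (no shaft work): M c_p dT/dt = −UA(T − T_amb) + Q̇.
dT/dt = (T_ss − T)/τ with T_ss = T_amb + Q̇/UA = 10.2 + 31.8/2.24 = 24.396 °C, τ = M c_p/UA = 311·3.09/2.24 = 429.01 s.
Integrating: T(t) = T_ss + (T₀ − T_ss) e^(−t/τ).
T(521) = 24.396 + (25.604)·0.29688 = 31.998 °C.

32.0 °C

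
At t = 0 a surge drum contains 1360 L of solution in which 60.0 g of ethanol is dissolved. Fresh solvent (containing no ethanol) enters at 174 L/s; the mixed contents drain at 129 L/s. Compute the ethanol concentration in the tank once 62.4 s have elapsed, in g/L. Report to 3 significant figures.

0.000581 g/L

Total volume: dV/dt = Q_in − Q_out = 45.000 L/s, so V(t) = 1360 + 45.000 t and V(62.4) = 4168.0 L.
No ethanol enters, so dm/dt = −Q_out · (m/V).
dm/m = −Q_out dt/(V₀ + 45.000 t); integrating gives ln(m/m₀) = −(Q_out/(Q_in−Q_out)) ln(V/V₀).
m = m₀ (V₀/V)^(Q_out/(Q_in−Q_out)) = 60.0 × (1360/4168.0)^(2.8667) = 2.4201 g.
C = m/V = 2.4201/4168.0 = 0.00058064 g/L.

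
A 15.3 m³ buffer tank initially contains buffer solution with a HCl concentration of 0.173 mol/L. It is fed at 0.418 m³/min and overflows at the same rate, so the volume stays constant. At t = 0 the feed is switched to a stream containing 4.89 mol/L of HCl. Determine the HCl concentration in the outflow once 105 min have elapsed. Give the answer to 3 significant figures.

4.62 mol/L

Mass balance on the solute (V constant): V dC/dt = Q(C_in − C).
Rewrite as dC/dt + C/τ = C_in/τ, τ = V/Q = 36.603 min.
This is linear first-order; C(t) = C_in + (C₀ − C_in) e^(−t/τ).
C(105) = 4.89 + (0.173 − 4.89)·e^(−105/36.603) = 4.89 + (-4.7170)·0.056777 = 4.6222 mol/L.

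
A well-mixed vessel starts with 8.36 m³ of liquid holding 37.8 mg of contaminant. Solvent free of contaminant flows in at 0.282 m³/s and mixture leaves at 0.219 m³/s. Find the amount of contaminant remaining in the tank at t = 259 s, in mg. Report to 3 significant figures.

0.878 mg

Let m(t) be the amount of contaminant. Volume: V(t) = V₀ + (Q_in − Q_out) t = 8.36 + 0.063000 t; V(259) = 24.677 m³.
No contaminant enters, so dm/dt = −Q_out · (m/V).
Separate: dm/m = −Q_out dt/V(t) ⇒ ln(m/m₀) = −(Q_out/(Q_in−Q_out)) ln(V/V₀).
m = m₀ (V₀/V)^(Q_out/(Q_in−Q_out)) = 37.8 × (8.36/24.677)^(3.4762) = 0.87777 mg.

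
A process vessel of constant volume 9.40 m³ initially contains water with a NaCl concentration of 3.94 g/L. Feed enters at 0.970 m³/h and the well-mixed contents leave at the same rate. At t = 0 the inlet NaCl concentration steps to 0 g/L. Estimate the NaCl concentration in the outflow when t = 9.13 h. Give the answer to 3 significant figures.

1.54 g/L

Accumulation = in − out for the solute gives V dC/dt = Q(C_in − C).
So dC/dt = (C_in − C)/τ with τ = V/Q = 9.40/0.970 = 9.6907 h.
Integrating: C(t) = C_in + (C₀ − C_in) e^(−t/τ).
C(9.13) = 0 + (3.94 − 0)·e^(−9.13/9.6907) = 0 + (3.9400)·0.38979 = 1.5358 g/L.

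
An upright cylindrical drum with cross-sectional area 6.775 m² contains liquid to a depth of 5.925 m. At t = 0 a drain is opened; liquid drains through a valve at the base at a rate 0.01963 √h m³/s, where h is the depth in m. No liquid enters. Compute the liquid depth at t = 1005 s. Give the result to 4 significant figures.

0.9568 m

Accumulation of liquid (constant cross-section A): A dh/dt = −0.01963 √h.
This is separable: 2 d(√h)/dt = −0.01963/A, so √h = √h₀ − (0.01963/(2A)) t.
√h = √5.925 − 0.01963·1005/(2·6.775) = 2.43413 − 1.45595 = 0.978180.
h = 0.978180² = 0.956837 m.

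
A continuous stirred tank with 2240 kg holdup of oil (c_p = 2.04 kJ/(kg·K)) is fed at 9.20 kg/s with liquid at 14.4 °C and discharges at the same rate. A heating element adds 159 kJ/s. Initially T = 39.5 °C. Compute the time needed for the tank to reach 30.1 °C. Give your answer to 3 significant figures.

203 s

Heat balance on the well-mixed liquid: M c_p dT/dt = ṁ c_p (T_in − T) + 159.
τ = M/ṁ = 243.48 s; T_ss = T_in + Q̇/(ṁ c_p) = 22.872 °C.
T(t) = T_ss + (T₀ − T_ss) e^(−t/τ). Set T = 30.1:
e^(−t/τ) = (30.1 − 22.872)/(39.5 − 22.872) = 0.43469
t = −243.48 · ln(0.43469) = 202.85 s.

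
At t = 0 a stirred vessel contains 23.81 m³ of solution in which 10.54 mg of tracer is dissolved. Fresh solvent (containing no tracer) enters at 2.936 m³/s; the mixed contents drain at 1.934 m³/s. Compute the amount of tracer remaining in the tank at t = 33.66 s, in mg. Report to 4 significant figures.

Total volume: dV/dt = Q_in − Q_out = 1.00200 m³/s, so V(t) = 23.81 + 1.00200 t and V(33.66) = 57.5373 m³.
No tracer enters, so dm/dt = −Q_out · (m/V).
Separate: dm/m = −Q_out dt/V(t) ⇒ ln(m/m₀) = −(Q_out/(Q_in−Q_out)) ln(V/V₀).
m = m₀ (V₀/V)^(Q_out/(Q_in−Q_out)) = 10.54 × (23.81/57.5373)^(1.93014) = 1.91968 mg.

1.920 mg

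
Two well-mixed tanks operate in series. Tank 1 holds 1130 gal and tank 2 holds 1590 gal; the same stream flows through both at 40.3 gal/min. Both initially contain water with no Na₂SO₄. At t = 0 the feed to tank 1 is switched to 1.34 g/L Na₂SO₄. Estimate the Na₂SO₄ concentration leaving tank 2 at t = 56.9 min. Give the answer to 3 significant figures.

Each tank obeys Vᵢ dCᵢ/dt = Q(Cᵢ₋₁ − Cᵢ), so τᵢ = Vᵢ/Q.
τ₁ = 1130/40.3 = 28.040 min; τ₂ = 1590/40.3 = 39.454 min.
Solving the cascade with C₁(0)=C₂(0)=0 gives C₂(t) = C_in[1 − (τ₁ e^(−t/τ₁) − τ₂ e^(−t/τ₂))/(τ₁ − τ₂)].
At t = 56.9: e^(−t/τ₁) = 0.13143, e^(−t/τ₂) = 0.23641.
C₂ = 1.34·[1 − (28.040·0.13143 − 39.454·0.23641)/(-11.414)] = 1.34·0.50570 = 0.67764 g/L.

0.678 g/L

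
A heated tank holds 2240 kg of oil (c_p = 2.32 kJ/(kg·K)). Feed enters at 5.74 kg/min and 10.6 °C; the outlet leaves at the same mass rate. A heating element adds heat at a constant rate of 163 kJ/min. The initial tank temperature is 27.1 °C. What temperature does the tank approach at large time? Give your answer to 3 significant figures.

22.8 °C

Unsteady energy balance on the tank contents: M c_p dT/dt = ṁ c_p (T_in − T) + 163.
At steady state dT/dt = 0 ⇒ T_ss = T_in + Q̇/(ṁ c_p) = 10.6 + 163/(5.74·2.32) = 22.840 °C.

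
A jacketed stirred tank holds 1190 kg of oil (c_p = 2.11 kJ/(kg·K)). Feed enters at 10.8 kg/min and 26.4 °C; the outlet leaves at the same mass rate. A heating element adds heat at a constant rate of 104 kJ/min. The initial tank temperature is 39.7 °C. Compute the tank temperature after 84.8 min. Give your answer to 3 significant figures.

35.0 °C

Unsteady energy balance on the tank contents: M c_p dT/dt = ṁ c_p (T_in − T) + 104.
Rearrange: dT/dt = (T_ss − T)/τ with τ = M/ṁ = 110.19 min and T_ss = T_in + Q̇/(ṁ c_p) = 30.964 °C.
T approaches T_ss exponentially: T(t) = T_ss + (T₀ − T_ss) e^(−t/τ).
T(84.8) = 30.964 + (8.7362)·e^(−84.8/110.19) = 30.964 + (8.7362)·0.46319 = 35.010 °C.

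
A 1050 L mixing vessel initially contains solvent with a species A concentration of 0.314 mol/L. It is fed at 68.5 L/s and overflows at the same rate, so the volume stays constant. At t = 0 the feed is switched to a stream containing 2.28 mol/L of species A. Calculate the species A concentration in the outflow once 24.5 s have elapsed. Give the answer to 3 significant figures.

Mass balance on the solute (V constant): V dC/dt = Q(C_in − C).
Rewrite as dC/dt + C/τ = C_in/τ, τ = V/Q = 15.328 s.
Integrating: C(t) = C_in + (C₀ − C_in) e^(−t/τ).
C(24.5) = 2.28 + (0.314 − 2.28)·e^(−24.5/15.328) = 2.28 + (-1.9660)·0.20223 = 1.8824 mol/L.

1.88 mol/L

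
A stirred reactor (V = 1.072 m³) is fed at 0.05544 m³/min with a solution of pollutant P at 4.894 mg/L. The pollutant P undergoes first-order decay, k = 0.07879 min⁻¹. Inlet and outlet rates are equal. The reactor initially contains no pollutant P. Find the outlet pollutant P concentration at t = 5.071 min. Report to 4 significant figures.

0.9388 mg/L

Species balance: V dC/dt = Q C_in − Q C − k V C.
This is linear with rate a = Q/V + k = 0.130506 min⁻¹.
C_ss = Q C_in/(Q + kV) = 1.93937 mg/L; C(t) = C_ss + (C₀ − C_ss) e^(−a t).
C(5.071) = 1.93937 + (-1.93937)·e^(−0.130506·5.071) = 1.93937 + (-1.93937)·0.515923 = 0.938804 mg/L.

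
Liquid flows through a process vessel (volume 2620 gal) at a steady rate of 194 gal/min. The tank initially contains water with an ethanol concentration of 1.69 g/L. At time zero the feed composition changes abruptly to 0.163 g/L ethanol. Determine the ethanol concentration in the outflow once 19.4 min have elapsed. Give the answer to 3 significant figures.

Unsteady species balance (constant V, well mixed): V dC/dt = Q(C_in − C).
Rewrite as dC/dt + C/τ = C_in/τ, τ = V/Q = 13.505 min.
Solution: C(t) = C_in + (C₀ − C_in) e^(−t/τ).
C(19.4) = 0.163 + (1.69 − 0.163)·e^(−19.4/13.505) = 0.163 + (1.5270)·0.23776 = 0.52606 g/L.

0.526 g/L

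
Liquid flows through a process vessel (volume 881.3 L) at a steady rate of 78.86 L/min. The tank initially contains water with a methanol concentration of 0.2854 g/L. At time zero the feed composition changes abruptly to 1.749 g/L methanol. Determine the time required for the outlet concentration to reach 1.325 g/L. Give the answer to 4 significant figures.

13.85 min

Species balance: V dC/dt = Q(C_in − C) ⇒ τ = V/Q = 11.1755 min.
C(t) = C_in + (C₀ − C_in) e^(−t/τ). Set C = 1.325 and solve for t:
e^(−t/τ) = (C − C_in)/(C₀ − C_in) = (1.325 − 1.749)/(0.2854 − 1.749) = 0.289697
t = −τ ln(…) = 11.1755 × 1.23892 = 13.8456 min.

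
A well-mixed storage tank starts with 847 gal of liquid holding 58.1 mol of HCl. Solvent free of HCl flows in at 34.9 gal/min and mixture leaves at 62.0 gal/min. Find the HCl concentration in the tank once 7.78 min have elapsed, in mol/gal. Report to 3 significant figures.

0.0474 mol/gal

Total volume: dV/dt = Q_in − Q_out = -27.100 gal/min, so V(t) = 847 − 27.100 t and V(7.78) = 636.16 gal.
Species balance (pure solvent in): dm/dt = −Q_out · m/V(t).
dm/m = −Q_out dt/(V₀ − 27.100 t); integrating gives ln(m/m₀) = −(Q_out/(Q_in−Q_out)) ln(V/V₀).
m = m₀ (V₀/V)^(Q_out/(Q_in−Q_out)) = 58.1 × (847/636.16)^(-2.2878) = 30.183 mol.
C = m/V = 30.183/636.16 = 0.047446 mol/gal.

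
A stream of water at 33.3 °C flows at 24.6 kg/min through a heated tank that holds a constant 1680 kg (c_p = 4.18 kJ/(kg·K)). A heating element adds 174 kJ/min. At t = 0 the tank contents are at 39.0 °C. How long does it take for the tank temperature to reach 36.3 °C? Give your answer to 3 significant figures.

76.5 min

M c_p dT/dt = ṁ c_p (T_in − T) + Q̇.
τ = M/ṁ = 68.293 min; T_ss = T_in + Q̇/(ṁ c_p) = 34.992 °C.
T(t) = T_ss + (T₀ − T_ss) e^(−t/τ). Set T = 36.3:
e^(−t/τ) = (36.3 − 34.992)/(39.0 − 34.992) = 0.32632
t = −68.293 · ln(0.32632) = 76.479 min.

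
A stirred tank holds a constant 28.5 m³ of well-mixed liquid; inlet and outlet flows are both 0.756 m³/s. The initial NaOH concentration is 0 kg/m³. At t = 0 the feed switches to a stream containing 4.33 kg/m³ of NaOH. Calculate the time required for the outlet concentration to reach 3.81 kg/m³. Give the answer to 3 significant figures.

Species balance: V dC/dt = Q(C_in − C) ⇒ τ = V/Q = 37.698 s.
C(t) = C_in + (C₀ − C_in) e^(−t/τ). Set C = 3.81 and solve for t:
e^(−t/τ) = (C − C_in)/(C₀ − C_in) = (3.81 − 4.33)/(0 − 4.33) = 0.12009
t = −τ ln(…) = 37.698 × 2.1195 = 79.902 s.

79.9 s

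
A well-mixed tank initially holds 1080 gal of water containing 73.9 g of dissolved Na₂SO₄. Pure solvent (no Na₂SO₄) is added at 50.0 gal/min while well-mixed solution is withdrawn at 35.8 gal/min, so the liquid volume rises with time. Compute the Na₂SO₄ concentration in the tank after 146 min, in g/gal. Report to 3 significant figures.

0.00157 g/gal

Total volume: dV/dt = Q_in − Q_out = 14.200 gal/min, so V(t) = 1080 + 14.200 t and V(146) = 3153.2 gal.
No Na₂SO₄ enters, so dm/dt = −Q_out · (m/V).
Separate: dm/m = −Q_out dt/V(t) ⇒ ln(m/m₀) = −(Q_out/(Q_in−Q_out)) ln(V/V₀).
m = m₀ (V₀/V)^(Q_out/(Q_in−Q_out)) = 73.9 × (1080/3153.2)^(2.5211) = 4.9601 g.
C = m/V = 4.9601/3153.2 = 0.0015731 g/gal.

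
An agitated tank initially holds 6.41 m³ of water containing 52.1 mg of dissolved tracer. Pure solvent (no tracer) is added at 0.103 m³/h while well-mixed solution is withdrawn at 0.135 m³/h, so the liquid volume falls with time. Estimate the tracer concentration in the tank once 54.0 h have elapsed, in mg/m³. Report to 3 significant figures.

Total volume: dV/dt = Q_in − Q_out = -0.032000 m³/h, so V(t) = 6.41 − 0.032000 t and V(54.0) = 4.6820 m³.
Species balance (pure solvent in): dm/dt = −Q_out · m/V(t).
dm/m = −Q_out dt/(V₀ − 0.032000 t); integrating gives ln(m/m₀) = −(Q_out/(Q_in−Q_out)) ln(V/V₀).
m = m₀ (V₀/V)^(Q_out/(Q_in−Q_out)) = 52.1 × (6.41/4.6820)^(-4.2187) = 13.845 mg.
C = m/V = 13.845/4.6820 = 2.9570 mg/m³.

2.96 mg/m³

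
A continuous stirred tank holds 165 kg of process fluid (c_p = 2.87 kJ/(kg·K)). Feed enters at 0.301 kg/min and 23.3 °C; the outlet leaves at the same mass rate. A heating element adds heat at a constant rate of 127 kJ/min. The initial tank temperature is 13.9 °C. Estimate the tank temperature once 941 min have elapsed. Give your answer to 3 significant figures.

M c_p dT/dt = ṁ c_p (T_in − T) + Q̇.
τ = M/ṁ = 548.17 min; T_ss = T_in + Q̇/(ṁ c_p) = 23.3 + 127/(0.301·2.87) = 170.31 °C.
Solution: T(t) = T_ss + (T₀ − T_ss) e^(−t/τ).
T(941) = 170.31 + (-156.41)·e^(−941/548.17) = 170.31 + (-156.41)·0.17967 = 142.21 °C.

142 °C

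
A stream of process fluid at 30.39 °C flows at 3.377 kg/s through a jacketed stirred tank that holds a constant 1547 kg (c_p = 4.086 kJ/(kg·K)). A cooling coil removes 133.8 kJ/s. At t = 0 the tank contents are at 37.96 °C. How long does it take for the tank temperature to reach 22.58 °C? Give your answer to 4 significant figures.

1014 s

Energy balance: M c_p dT/dt = ṁ c_p (T_in − T) − 133.8.
τ = M/ṁ = 458.099 s; T_ss = T_in − Q̇/(ṁ c_p) = 20.6932 °C.
T(t) = T_ss + (T₀ − T_ss) e^(−t/τ). Set T = 22.58:
e^(−t/τ) = (22.58 − 20.6932)/(37.96 − 20.6932) = 0.109271
t = −458.099 · ln(0.109271) = 1014.20 s.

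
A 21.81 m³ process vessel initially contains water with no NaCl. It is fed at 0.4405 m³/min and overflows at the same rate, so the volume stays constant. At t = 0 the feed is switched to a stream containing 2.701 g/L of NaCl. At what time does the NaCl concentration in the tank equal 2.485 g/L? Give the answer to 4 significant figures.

Unsteady species balance (constant V, well mixed): V dC/dt = Q(C_in − C), so τ = V/Q = 49.5119 min.
C(t) = C_in + (C₀ − C_in) e^(−t/τ). Set C = 2.485 and solve for t:
e^(−t/τ) = (C − C_in)/(C₀ − C_in) = (2.485 − 2.701)/(0 − 2.701) = 0.0799704
t = −τ ln(…) = 49.5119 × 2.52610 = 125.072 min.

125.1 min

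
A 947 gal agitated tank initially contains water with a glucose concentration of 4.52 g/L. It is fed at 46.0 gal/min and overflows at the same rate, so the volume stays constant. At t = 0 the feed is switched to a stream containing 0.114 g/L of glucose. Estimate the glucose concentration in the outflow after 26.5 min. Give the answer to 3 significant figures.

1.33 g/L

Species balance on the tank: V dC/dt = Q(C_in − C).
So dC/dt = (C_in − C)/τ with τ = V/Q = 947/46.0 = 20.587 min.
C approaches C_in exponentially: C(t) = C_in + (C₀ − C_in) e^(−t/τ).
C(26.5) = 0.114 + (4.52 − 0.114)·e^(−26.5/20.587) = 0.114 + (4.4060)·0.27604 = 1.3302 g/L.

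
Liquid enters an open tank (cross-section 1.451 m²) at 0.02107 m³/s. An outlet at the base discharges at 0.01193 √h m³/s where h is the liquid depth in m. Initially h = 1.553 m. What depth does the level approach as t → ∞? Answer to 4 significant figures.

A dh/dt = Q_in − 0.01193 √h. Steady state requires inflow = outflow:
Q_in = 0.01193 √h_ss ⇒ √h_ss = 0.02107/0.01193 = 1.76614.
h_ss = 1.76614² = 3.11924 m. (Since h₀ = 1.553 m < h_ss, the level will rise toward this value.)

3.119 m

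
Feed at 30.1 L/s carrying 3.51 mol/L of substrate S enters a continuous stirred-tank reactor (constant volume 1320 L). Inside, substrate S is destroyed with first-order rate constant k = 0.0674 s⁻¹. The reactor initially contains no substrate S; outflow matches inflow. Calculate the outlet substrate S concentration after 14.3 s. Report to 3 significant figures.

0.643 mol/L

V dC/dt = Q(C_in − C) − k V C.
This is linear with rate a = Q/V + k = 0.090203 s⁻¹.
C_ss = Q C_in/(Q + kV) = 0.88732 mol/L; C(t) = C_ss + (C₀ − C_ss) e^(−a t).
C(14.3) = 0.88732 + (-0.88732)·e^(−0.090203·14.3) = 0.88732 + (-0.88732)·0.27530 = 0.64304 mol/L.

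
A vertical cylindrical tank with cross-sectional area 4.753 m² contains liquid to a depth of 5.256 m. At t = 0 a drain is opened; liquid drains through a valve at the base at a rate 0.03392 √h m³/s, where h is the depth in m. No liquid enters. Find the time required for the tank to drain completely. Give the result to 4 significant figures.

642.5 s

Unsteady balance on liquid volume: A dh/dt = −0.03392 √h.
Separate and integrate: 2(√h − √h₀) = −(0.03392/A) t.
Set h = 0: 2√h₀ = (0.03392/A) t_empty ⇒ t_empty = 2A√h₀/0.03392.
t_empty = 2·4.753·√5.256/0.03392 = 9.50600·2.29260/0.03392 = 642.495 s.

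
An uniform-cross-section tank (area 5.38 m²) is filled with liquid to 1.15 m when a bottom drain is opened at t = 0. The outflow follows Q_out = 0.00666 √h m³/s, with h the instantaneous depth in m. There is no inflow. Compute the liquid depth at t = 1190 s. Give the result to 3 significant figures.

With no inflow, A dh/dt = −0.00666 √h.
∫ h^(−1/2) dh = −(0.00666/A) ∫ dt, giving 2√h = 2√h₀ − (0.00666/A) t.
√h = √1.15 − 0.00666·1190/(2·5.38) = 1.0724 − 0.73656 = 0.33582.
h = 0.33582² = 0.11277 m.

0.113 m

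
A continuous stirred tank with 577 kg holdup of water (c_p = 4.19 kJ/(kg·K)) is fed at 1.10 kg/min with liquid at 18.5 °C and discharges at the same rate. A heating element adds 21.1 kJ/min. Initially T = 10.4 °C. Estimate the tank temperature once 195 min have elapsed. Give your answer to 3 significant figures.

M c_p dT/dt = ṁ c_p (T_in − T) + Q̇.
τ = M/ṁ = 524.55 min; T_ss = T_in + Q̇/(ṁ c_p) = 18.5 + 21.1/(1.10·4.19) = 23.078 °C.
This is linear first-order; T(t) = T_ss + (T₀ − T_ss) e^(−t/τ).
T(195) = 23.078 + (-12.678)·e^(−195/524.55) = 23.078 + (-12.678)·0.68953 = 14.336 °C.

14.3 °C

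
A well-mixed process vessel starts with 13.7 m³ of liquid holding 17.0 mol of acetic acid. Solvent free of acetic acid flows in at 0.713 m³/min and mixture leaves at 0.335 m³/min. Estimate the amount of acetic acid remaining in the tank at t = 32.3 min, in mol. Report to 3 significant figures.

Total volume: dV/dt = Q_in − Q_out = 0.37800 m³/min, so V(t) = 13.7 + 0.37800 t and V(32.3) = 25.909 m³.
Species balance (pure solvent in): dm/dt = −Q_out · m/V(t).
Separate: dm/m = −Q_out dt/V(t) ⇒ ln(m/m₀) = −(Q_out/(Q_in−Q_out)) ln(V/V₀).
m = m₀ (V₀/V)^(Q_out/(Q_in−Q_out)) = 17.0 × (13.7/25.909)^(0.88624) = 9.6648 mol.

9.66 mol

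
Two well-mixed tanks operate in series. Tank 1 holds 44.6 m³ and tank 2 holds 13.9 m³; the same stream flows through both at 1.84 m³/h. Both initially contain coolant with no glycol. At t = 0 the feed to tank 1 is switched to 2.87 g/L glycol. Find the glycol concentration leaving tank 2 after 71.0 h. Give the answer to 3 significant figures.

Species balance on tank i: dCᵢ/dt = (Cᵢ₋₁ − Cᵢ)/τᵢ with τᵢ = Vᵢ/Q.
τ₁ = 44.6/1.84 = 24.239 h; τ₂ = 13.9/1.84 = 7.5543 h.
Solving the cascade with C₁(0)=C₂(0)=0 gives C₂(t) = C_in[1 − (τ₁ e^(−t/τ₁) − τ₂ e^(−t/τ₂))/(τ₁ − τ₂)].
At t = 71.0: e^(−t/τ₁) = 0.053443, e^(−t/τ₂) = 8.2843e-05.
C₂ = 2.87·[1 − (24.239·0.053443 − 7.5543·8.2843e-05)/(16.685)] = 2.87·0.92240 = 2.6473 g/L.

2.65 g/L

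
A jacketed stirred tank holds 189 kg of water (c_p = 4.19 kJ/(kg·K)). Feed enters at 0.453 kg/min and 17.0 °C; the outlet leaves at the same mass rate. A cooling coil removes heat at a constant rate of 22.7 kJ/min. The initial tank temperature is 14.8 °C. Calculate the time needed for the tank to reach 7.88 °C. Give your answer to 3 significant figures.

515 min

Energy balance: M c_p dT/dt = ṁ c_p (T_in − T) − 22.7.
τ = M/ṁ = 417.22 min; T_ss = T_in − Q̇/(ṁ c_p) = 5.0405 °C.
T(t) = T_ss + (T₀ − T_ss) e^(−t/τ). Set T = 7.88:
e^(−t/τ) = (7.88 − 5.0405)/(14.8 − 5.0405) = 0.29095
t = −417.22 · ln(0.29095) = 515.10 min.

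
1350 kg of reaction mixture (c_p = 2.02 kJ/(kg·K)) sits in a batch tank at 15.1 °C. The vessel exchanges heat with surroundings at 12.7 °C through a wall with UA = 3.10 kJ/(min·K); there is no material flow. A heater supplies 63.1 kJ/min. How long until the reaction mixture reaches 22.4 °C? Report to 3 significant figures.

M c_p dT/dt = −UA(T − T_amb) + Q̇.
τ = M c_p/UA = 879.68 min; T_ss = T_amb + Q̇/UA = 12.7 + 63.1/3.10 = 33.055 °C.
T(t) = T_ss + (T₀ − T_ss)e^(−t/τ); set T = 22.4:
t = −τ ln[(T − T_ss)/(T₀ − T_ss)] = −879.68 · ln(0.59342) = 459.06 min.

459 min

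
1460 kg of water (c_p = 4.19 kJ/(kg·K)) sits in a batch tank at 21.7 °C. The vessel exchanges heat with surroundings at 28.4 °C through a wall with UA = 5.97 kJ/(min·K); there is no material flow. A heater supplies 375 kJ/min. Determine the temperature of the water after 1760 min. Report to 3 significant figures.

M c_p dT/dt = −UA(T − T_amb) + Q̇.
dT/dt = (T_ss − T)/τ with T_ss = T_amb + Q̇/UA = 28.4 + 375/5.97 = 91.214 °C, τ = M c_p/UA = 1460·4.19/5.97 = 1024.7 min.
Solution: T(t) = T_ss + (T₀ − T_ss) e^(−t/τ).
T(1760) = 91.214 + (-69.514)·0.17950 = 78.736 °C.

78.7 °C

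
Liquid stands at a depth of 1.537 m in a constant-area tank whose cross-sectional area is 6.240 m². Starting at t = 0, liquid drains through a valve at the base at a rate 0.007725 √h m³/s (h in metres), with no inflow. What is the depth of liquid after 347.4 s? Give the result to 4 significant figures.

1.050 m

Volume balance on the tank: A dh/dt = −0.007725 √h.
This is separable: 2 d(√h)/dt = −0.007725/A, so √h = √h₀ − (0.007725/(2A)) t.
√h = √1.537 − 0.007725·347.4/(2·6.240) = 1.23976 − 0.215037 = 1.02472.
h = 1.02472² = 1.05005 m.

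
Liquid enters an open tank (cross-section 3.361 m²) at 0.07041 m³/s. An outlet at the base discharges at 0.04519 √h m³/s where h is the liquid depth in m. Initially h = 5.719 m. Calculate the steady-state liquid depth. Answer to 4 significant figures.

A dh/dt = Q_in − 0.04519 √h. Steady state requires inflow = outflow:
Q_in = 0.04519 √h_ss ⇒ √h_ss = 0.07041/0.04519 = 1.55809.
h_ss = 1.55809² = 2.42764 m. (Since h₀ = 5.719 m > h_ss, the level will fall toward this value.)

2.428 m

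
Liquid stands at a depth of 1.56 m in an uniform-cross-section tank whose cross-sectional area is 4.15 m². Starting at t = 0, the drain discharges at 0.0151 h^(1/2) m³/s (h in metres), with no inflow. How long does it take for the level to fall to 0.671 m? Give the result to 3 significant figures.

With no inflow, A dh/dt = −0.0151 √h.
This is separable: 2 d(√h)/dt = −0.0151/A, so √h = √h₀ − (0.0151/(2A)) t.
t = 2A(√h₀ − √h)/0.0151 = 2·4.15·(√1.56 − √0.671)/0.0151
  = 8.3000 × (1.2490 − 0.81915) / 0.0151 = 236.28 s.

236 s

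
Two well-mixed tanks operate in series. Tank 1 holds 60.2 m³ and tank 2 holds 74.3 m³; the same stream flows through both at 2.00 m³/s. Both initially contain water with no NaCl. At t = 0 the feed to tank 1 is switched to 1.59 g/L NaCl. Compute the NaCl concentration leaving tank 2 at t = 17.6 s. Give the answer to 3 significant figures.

Species balance on tank i: dCᵢ/dt = (Cᵢ₋₁ − Cᵢ)/τᵢ with τᵢ = Vᵢ/Q.
τ₁ = 60.2/2.00 = 30.100 s; τ₂ = 74.3/2.00 = 37.150 s.
Tank 1: C₁ = C_in(1 − e^(−t/τ₁)). Tank 2 (τ₁ ≠ τ₂): C₂ = C_in[1 − (τ₁ e^(−t/τ₁) − τ₂ e^(−t/τ₂))/(τ₁ − τ₂)].
At t = 17.6: e^(−t/τ₁) = 0.55726, e^(−t/τ₂) = 0.62266.
C₂ = 1.59·[1 − (30.100·0.55726 − 37.150·0.62266)/(-7.0500)] = 1.59·0.098129 = 0.15603 g/L.

0.156 g/L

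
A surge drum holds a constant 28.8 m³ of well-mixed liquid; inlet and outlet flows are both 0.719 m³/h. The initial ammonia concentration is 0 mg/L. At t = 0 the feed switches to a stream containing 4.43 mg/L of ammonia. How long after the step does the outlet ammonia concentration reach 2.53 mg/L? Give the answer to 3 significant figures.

Species balance: V dC/dt = Q(C_in − C) ⇒ τ = V/Q = 40.056 h.
C(t) = C_in + (C₀ − C_in) e^(−t/τ). Set C = 2.53 and solve for t:
e^(−t/τ) = (C − C_in)/(C₀ − C_in) = (2.53 − 4.43)/(0 − 4.43) = 0.42889
t = −τ ln(…) = 40.056 × 0.84655 = 33.909 h.

33.9 h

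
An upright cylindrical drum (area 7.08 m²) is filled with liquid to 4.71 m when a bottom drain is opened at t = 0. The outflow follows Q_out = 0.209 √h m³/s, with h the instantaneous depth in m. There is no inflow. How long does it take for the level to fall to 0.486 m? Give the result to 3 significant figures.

A dh/dt = −Q_out = −0.209 √h.
Separate and integrate: 2(√h − √h₀) = −(0.209/A) t.
t = 2A(√h₀ − √h)/0.209 = 2·7.08·(√4.71 − √0.486)/0.209
  = 14.160 × (2.1703 − 0.69714) / 0.209 = 99.805 s.

99.8 s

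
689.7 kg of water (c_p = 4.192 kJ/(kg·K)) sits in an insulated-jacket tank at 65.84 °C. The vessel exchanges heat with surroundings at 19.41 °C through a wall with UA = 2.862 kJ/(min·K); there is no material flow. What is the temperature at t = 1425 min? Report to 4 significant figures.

Lumped-capacitance energy balance: M c_p dT/dt = UA(T_amb − T).
dT/dt = (T_ss − T)/τ with T_ss = T_amb = 19.4100 °C, τ = M c_p/UA = 689.7·4.192/2.862 = 1010.21 min.
This is linear first-order; T(t) = T_ss + (T₀ − T_ss) e^(−t/τ).
T(1425) = 19.4100 + (46.4300)·0.243998 = 30.7388 °C.

30.74 °C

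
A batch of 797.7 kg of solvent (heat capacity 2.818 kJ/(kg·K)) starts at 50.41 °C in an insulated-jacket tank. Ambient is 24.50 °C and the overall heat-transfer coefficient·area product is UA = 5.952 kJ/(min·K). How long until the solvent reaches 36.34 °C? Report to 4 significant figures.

Lumped-capacitance energy balance: M c_p dT/dt = UA(T_amb − T).
τ = M c_p/UA = 377.674 min; T_ss = T_amb = 24.5000 °C.
T(t) = T_ss + (T₀ − T_ss)e^(−t/τ); set T = 36.34:
t = −τ ln[(T − T_ss)/(T₀ − T_ss)] = −377.674 · ln(0.456966) = 295.774 min.

295.8 min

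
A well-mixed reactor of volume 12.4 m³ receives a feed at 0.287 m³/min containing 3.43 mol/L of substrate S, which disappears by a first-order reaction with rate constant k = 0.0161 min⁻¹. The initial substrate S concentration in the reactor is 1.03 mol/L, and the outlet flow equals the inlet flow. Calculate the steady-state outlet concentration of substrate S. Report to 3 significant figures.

2.02 mol/L

Accumulation = in − out − consumed: V dC/dt = Q C_in − Q C − k V C.
Steady state (dC/dt = 0): C_ss = Q C_in/(Q + kV) = C_in/(1 + kV/Q).
C_ss = 0.287·3.43/(0.287 + 0.0161·12.4) = 0.98441/0.48664 = 2.0229 mol/L.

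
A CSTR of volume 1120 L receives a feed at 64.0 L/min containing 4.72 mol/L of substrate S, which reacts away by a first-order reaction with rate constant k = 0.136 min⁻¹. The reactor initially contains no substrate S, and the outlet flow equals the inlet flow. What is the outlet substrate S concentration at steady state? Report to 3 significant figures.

1.40 mol/L

Species balance: V dC/dt = Q C_in − Q C − k V C.
At steady state: 0 = Q C_in − (Q + kV) C_ss, so C_ss = Q C_in/(Q + kV).
C_ss = 64.0·4.72/(64.0 + 0.136·1120) = 302.08/216.32 = 1.3964 mol/L.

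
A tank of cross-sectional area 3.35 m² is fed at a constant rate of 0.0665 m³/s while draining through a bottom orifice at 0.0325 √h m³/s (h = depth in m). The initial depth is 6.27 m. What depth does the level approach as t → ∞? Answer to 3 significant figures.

A dh/dt = Q_in − 0.0325 √h. Steady state requires inflow = outflow:
Q_in = 0.0325 √h_ss ⇒ √h_ss = 0.0665/0.0325 = 2.0462.
h_ss = 2.0462² = 4.1867 m. (Since h₀ = 6.27 m > h_ss, the level will fall toward this value.)

4.19 m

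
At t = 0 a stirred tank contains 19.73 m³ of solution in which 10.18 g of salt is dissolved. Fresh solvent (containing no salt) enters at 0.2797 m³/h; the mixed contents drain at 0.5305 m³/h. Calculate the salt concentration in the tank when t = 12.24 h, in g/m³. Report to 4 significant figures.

0.4273 g/m³

Total volume: dV/dt = Q_in − Q_out = -0.250800 m³/h, so V(t) = 19.73 − 0.250800 t and V(12.24) = 16.6602 m³.
No salt enters, so dm/dt = −Q_out · (m/V).
dm/m = −Q_out dt/(V₀ − 0.250800 t); integrating gives ln(m/m₀) = −(Q_out/(Q_in−Q_out)) ln(V/V₀).
m = m₀ (V₀/V)^(Q_out/(Q_in−Q_out)) = 10.18 × (19.73/16.6602)^(-2.11523) = 7.11854 g.
C = m/V = 7.11854/16.6602 = 0.427278 g/m³.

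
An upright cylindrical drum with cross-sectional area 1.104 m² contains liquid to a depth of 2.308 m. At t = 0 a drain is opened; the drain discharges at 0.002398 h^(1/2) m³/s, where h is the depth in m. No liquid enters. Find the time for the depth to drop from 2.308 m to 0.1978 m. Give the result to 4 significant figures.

989.3 s

A dh/dt = −Q_out = −0.002398 √h.
∫ h^(−1/2) dh = −(0.002398/A) ∫ dt, giving 2√h = 2√h₀ − (0.002398/A) t.
t = 2A(√h₀ − √h)/0.002398 = 2·1.104·(√2.308 − √0.1978)/0.002398
  = 2.20800 × (1.51921 − 0.444747) / 0.002398 = 989.331 s.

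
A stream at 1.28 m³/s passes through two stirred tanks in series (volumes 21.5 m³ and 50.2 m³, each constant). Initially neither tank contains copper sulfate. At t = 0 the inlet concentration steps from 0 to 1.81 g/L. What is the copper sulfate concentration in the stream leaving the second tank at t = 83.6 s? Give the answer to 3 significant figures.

1.44 g/L

Species balance on tank i: dCᵢ/dt = (Cᵢ₋₁ − Cᵢ)/τᵢ with τᵢ = Vᵢ/Q.
τ₁ = 21.5/1.28 = 16.797 s; τ₂ = 50.2/1.28 = 39.219 s.
Tank 1: C₁ = C_in(1 − e^(−t/τ₁)). Tank 2 (τ₁ ≠ τ₂): C₂ = C_in[1 − (τ₁ e^(−t/τ₁) − τ₂ e^(−t/τ₂))/(τ₁ − τ₂)].
At t = 83.6: e^(−t/τ₁) = 0.0068939, e^(−t/τ₂) = 0.11864.
C₂ = 1.81·[1 − (16.797·0.0068939 − 39.219·0.11864)/(-22.422)] = 1.81·0.79764 = 1.4437 g/L.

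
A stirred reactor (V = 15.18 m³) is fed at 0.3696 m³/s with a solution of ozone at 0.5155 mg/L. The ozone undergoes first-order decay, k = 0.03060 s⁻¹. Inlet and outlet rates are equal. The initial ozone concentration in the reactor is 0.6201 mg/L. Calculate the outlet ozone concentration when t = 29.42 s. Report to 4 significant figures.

Species balance: V dC/dt = Q C_in − Q C − k V C.
dC/dt = (Q/V) C_in − (Q/V + k) C; effective rate a = Q/V + k = 0.0243478 + 0.03060 = 0.0549478 s⁻¹.
C_ss = Q C_in/(Q + kV) = 0.228422 mg/L; C(t) = C_ss + (C₀ − C_ss) e^(−a t).
C(29.42) = 0.228422 + (0.391678)·e^(−0.0549478·29.42) = 0.228422 + (0.391678)·0.198580 = 0.306201 mg/L.

0.3062 mg/L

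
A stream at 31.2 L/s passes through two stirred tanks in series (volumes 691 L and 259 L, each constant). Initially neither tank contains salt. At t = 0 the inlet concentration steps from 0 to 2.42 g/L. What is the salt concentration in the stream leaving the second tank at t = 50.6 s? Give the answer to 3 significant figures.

2.03 g/L

Time constants: τᵢ = Vᵢ/Q for each well-mixed tank.
τ₁ = 691/31.2 = 22.147 s; τ₂ = 259/31.2 = 8.3013 s.
Solving the cascade with C₁(0)=C₂(0)=0 gives C₂(t) = C_in[1 − (τ₁ e^(−t/τ₁) − τ₂ e^(−t/τ₂))/(τ₁ − τ₂)].
At t = 50.6: e^(−t/τ₁) = 0.10181, e^(−t/τ₂) = 0.0022531.
C₂ = 2.42·[1 − (22.147·0.10181 − 8.3013·0.0022531)/(13.846)] = 2.42·0.83851 = 2.0292 g/L.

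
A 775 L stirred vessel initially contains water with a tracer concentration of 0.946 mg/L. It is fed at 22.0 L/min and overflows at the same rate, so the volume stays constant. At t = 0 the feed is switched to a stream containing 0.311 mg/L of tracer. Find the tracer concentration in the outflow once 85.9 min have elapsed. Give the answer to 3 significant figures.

Accumulation = in − out for the solute gives V dC/dt = Q(C_in − C).
So dC/dt = (C_in − C)/τ with τ = V/Q = 775/22.0 = 35.227 min.
Solution: C(t) = C_in + (C₀ − C_in) e^(−t/τ).
C(85.9) = 0.311 + (0.946 − 0.311)·e^(−85.9/35.227) = 0.311 + (0.63500)·0.087296 = 0.36643 mg/L.

0.366 mg/L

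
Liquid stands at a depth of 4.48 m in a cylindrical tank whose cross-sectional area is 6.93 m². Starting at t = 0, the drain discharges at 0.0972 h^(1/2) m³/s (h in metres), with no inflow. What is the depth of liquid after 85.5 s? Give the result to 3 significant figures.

With no inflow, A dh/dt = −0.0972 √h.
This is separable: 2 d(√h)/dt = −0.0972/A, so √h = √h₀ − (0.0972/(2A)) t.
√h = √4.48 − 0.0972·85.5/(2·6.93) = 2.1166 − 0.59961 = 1.5170.
h = 1.5170² = 2.3013 m.

2.30 m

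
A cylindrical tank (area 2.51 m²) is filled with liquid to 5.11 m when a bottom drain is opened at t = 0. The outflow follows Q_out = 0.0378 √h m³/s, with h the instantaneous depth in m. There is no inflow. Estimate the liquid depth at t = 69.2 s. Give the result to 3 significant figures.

With no inflow, A dh/dt = −0.0378 √h.
This is separable: 2 d(√h)/dt = −0.0378/A, so √h = √h₀ − (0.0378/(2A)) t.
√h = √5.11 − 0.0378·69.2/(2·2.51) = 2.2605 − 0.52107 = 1.7395.
h = 1.7395² = 3.0257 m.

3.03 m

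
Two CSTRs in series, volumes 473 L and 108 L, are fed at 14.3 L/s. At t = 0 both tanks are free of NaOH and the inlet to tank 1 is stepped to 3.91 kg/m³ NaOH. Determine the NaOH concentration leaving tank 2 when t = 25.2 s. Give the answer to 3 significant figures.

1.59 kg/m³

Time constants: τᵢ = Vᵢ/Q for each well-mixed tank.
τ₁ = 473/14.3 = 33.077 s; τ₂ = 108/14.3 = 7.5524 s.
Tank 1: C₁ = C_in(1 − e^(−t/τ₁)). Tank 2 (τ₁ ≠ τ₂): C₂ = C_in[1 − (τ₁ e^(−t/τ₁) − τ₂ e^(−t/τ₂))/(τ₁ − τ₂)].
At t = 25.2: e^(−t/τ₁) = 0.46680, e^(−t/τ₂) = 0.035555.
C₂ = 3.91·[1 − (33.077·0.46680 − 7.5524·0.035555)/(25.524)] = 3.91·0.40560 = 1.5859 kg/m³.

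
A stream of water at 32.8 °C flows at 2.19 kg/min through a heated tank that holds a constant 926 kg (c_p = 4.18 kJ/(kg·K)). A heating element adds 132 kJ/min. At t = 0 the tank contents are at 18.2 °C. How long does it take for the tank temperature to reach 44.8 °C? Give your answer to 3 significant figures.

Unsteady energy balance on the tank contents: M c_p dT/dt = ṁ c_p (T_in − T) + 132.
τ = M/ṁ = 422.83 min; T_ss = T_in + Q̇/(ṁ c_p) = 47.220 °C.
T(t) = T_ss + (T₀ − T_ss) e^(−t/τ). Set T = 44.8:
e^(−t/τ) = (44.8 − 47.220)/(18.2 − 47.220) = 0.083378
t = −422.83 · ln(0.083378) = 1050.5 min.

1050 min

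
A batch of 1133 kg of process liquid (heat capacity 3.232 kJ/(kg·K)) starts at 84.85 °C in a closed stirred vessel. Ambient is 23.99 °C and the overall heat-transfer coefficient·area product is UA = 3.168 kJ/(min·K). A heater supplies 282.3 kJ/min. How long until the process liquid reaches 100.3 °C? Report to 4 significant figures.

915.1 min

M c_p dT/dt = −UA(T − T_amb) + Q̇.
τ = M c_p/UA = 1155.89 min; T_ss = T_amb + Q̇/UA = 23.99 + 282.3/3.168 = 113.100 °C.
T(t) = T_ss + (T₀ − T_ss)e^(−t/τ); set T = 100.3:
t = −τ ln[(T − T_ss)/(T₀ − T_ss)] = −1155.89 · ln(0.453094) = 915.065 min.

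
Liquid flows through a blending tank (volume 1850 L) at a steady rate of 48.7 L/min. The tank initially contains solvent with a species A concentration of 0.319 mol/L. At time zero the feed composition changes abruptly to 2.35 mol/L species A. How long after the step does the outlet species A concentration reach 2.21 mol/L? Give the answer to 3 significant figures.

102 min

Species balance: V dC/dt = Q(C_in − C) ⇒ τ = V/Q = 37.988 min.
C(t) = C_in + (C₀ − C_in) e^(−t/τ). Set C = 2.21 and solve for t:
e^(−t/τ) = (C − C_in)/(C₀ − C_in) = (2.21 − 2.35)/(0.319 − 2.35) = 0.068932
t = −τ ln(…) = 37.988 × 2.6746 = 101.60 min.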